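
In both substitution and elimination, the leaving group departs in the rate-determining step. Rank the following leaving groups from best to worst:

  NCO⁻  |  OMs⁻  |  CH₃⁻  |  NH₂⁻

The more stable X⁻ (or X) is on its own — i.e. the weaker a base it is — the better a leaving group it makes.
OMs⁻: pKₐ(CH₃SO₃H (MsOH)) ≈ -1.9 — resonance-delocalised alkanesulfonate
NCO⁻: pKₐ(HOCN) ≈ 3.5
NH₂⁻: pKₐ(NH₃) ≈ 38 — extremely strong base; never a leaving group
CH₃⁻: pKₐ(CH₄) ≈ 48 — unstabilised carbanion; the worst conceivable leaving group

OMs⁻ > NCO⁻ > NH₂⁻ > CH₃⁻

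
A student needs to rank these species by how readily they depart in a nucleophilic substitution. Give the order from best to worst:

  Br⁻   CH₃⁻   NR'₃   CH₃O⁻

A good leaving group is a weak base: the lower the pKₐ of its conjugate acid, the more readily it departs.
Br⁻: pKₐ(HBr) ≈ -9
NR'₃: pKₐ(R'₃NH⁺) ≈ 10.7
CH₃O⁻: pKₐ(CH₃OH) ≈ 15.5
CH₃⁻: pKₐ(CH₄) ≈ 48

Br⁻ > NR'₃ > CH₃O⁻ > CH₃⁻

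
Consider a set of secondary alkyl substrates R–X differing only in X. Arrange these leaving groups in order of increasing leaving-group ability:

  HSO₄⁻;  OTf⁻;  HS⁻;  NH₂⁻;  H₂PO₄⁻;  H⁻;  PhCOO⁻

NH₂⁻ < H⁻ < HS⁻ < PhCOO⁻ < H₂PO₄⁻ < HSO₄⁻ < OTf⁻

The more stable X⁻ (or X) is on its own — i.e. the weaker a base it is — the better a leaving group it makes.
OTf⁻: pKₐ(CF₃SO₃H (triflic acid)) ≈ -14
HSO₄⁻: pKₐ(H₂SO₄) ≈ -3
H₂PO₄⁻: pKₐ(H₃PO₄) ≈ 2.1
PhCOO⁻: pKₐ(C₆H₅COOH) ≈ 4.2
HS⁻: pKₐ(H₂S) ≈ 7
H⁻: pKₐ(H₂) ≈ 36
NH₂⁻: pKₐ(NH₃) ≈ 38
The question asks for worst first, so the sequence is read in increasing leaving-group ability.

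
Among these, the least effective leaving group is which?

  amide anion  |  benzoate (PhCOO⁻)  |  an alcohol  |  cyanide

amide anion

The more stable X⁻ (or X) is on its own — i.e. the weaker a base it is — the better a leaving group it makes.
an alcohol: pKₐ(R'OH₂⁺) ≈ -2.4
benzoate (PhCOO⁻): pKₐ(C₆H₅COOH) ≈ 4.2
cyanide: pKₐ(HCN) ≈ 9.2
amide anion: pKₐ(NH₃) ≈ 38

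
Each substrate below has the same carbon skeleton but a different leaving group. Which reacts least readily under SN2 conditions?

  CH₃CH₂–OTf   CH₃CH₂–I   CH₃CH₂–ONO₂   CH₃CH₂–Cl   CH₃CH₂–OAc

With the same alkyl group throughout, only the leaving group differentiates the rates.
A good leaving group is a weak base: the lower the pKₐ of its conjugate acid, the more readily it departs.
CH₃CH₂–OTf loses OTf⁻: pKₐ(CF₃SO₃H (triflic acid)) ≈ -14
CH₃CH₂–I loses I⁻: pKₐ(HI) ≈ -10
CH₃CH₂–Cl loses Cl⁻: pKₐ(HCl) ≈ -7
CH₃CH₂–ONO₂ loses NO₃⁻: pKₐ(HNO₃) ≈ -1.3
CH₃CH₂–OAc loses AcO⁻: pKₐ(CH₃COOH) ≈ 4.8

CH₃CH₂–OAc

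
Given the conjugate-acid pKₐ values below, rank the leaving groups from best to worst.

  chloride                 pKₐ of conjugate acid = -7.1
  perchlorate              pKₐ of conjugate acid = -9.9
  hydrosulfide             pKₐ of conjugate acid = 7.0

perchlorate > chloride > hydrosulfide

Lower conjugate-acid pKₐ ⇒ weaker base ⇒ better leaving group.
Sorting by the given values: perchlorate (-9.9), chloride (-7.1), hydrosulfide (7.0).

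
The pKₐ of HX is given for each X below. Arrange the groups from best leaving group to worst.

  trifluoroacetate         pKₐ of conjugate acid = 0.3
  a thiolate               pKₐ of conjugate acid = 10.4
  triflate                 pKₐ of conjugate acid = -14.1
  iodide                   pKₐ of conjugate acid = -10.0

Lower conjugate-acid pKₐ ⇒ weaker base ⇒ better leaving group.
Sorting by the given values: triflate (-14.1), iodide (-10.0), trifluoroacetate (0.3), a thiolate (10.4).

triflate > iodide > trifluoroacetate > a thiolate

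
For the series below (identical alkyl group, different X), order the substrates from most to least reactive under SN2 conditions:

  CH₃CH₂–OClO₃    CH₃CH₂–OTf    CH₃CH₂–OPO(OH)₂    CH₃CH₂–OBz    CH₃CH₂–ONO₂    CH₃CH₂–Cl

CH₃CH₂–OTf > CH₃CH₂–OClO₃ > CH₃CH₂–Cl > CH₃CH₂–ONO₂ > CH₃CH₂–OPO(OH)₂ > CH₃CH₂–OBz

Identical carbon frameworks mean the comparison reduces to leaving-group quality.
Leaving-group ability tracks the stability of the departed species; conjugate-acid pKₐ is the usual yardstick (lower pKₐ → better LG).
CH₃CH₂–OTf loses OTf⁻: pKₐ(CF₃SO₃H (triflic acid)) ≈ -14
CH₃CH₂–OClO₃ loses ClO₄⁻: pKₐ(HClO₄) ≈ -10
CH₃CH₂–Cl loses Cl⁻: pKₐ(HCl) ≈ -7
CH₃CH₂–ONO₂ loses NO₃⁻: pKₐ(HNO₃) ≈ -1.3
CH₃CH₂–OPO(OH)₂ loses H₂PO₄⁻: pKₐ(H₃PO₄) ≈ 2.1
CH₃CH₂–OBz loses PhCOO⁻: pKₐ(C₆H₅COOH) ≈ 4.2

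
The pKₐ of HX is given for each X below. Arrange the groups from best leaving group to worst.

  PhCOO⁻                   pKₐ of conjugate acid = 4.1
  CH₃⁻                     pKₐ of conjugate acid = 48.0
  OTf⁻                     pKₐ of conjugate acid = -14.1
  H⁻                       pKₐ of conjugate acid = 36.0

OTf⁻ > PhCOO⁻ > H⁻ > CH₃⁻

Lower conjugate-acid pKₐ ⇒ weaker base ⇒ better leaving group.
Sorting by the given values: OTf⁻ (-14.1), PhCOO⁻ (4.1), H⁻ (36.0), CH₃⁻ (48.0).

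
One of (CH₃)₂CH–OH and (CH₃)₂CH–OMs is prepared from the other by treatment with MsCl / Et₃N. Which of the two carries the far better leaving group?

(CH₃)₂CH–OMs

From (CH₃)₂CH–OH the departing group would be OH⁻ (pKₐ(H₂O) ≈ 15.7). Strong base; essentially never leaves without prior activation.
From (CH₃)₂CH–OMs the leaving group is OMs⁻ (pKₐ(CH₃SO₃H (MsOH)) ≈ -1.9). Resonance-delocalised alkanesulfonate.
Treatment with MsCl / Et₃N works by converting the hydroxyl into a mesylate, making (CH₃)₂CH–OMs enormously more reactive.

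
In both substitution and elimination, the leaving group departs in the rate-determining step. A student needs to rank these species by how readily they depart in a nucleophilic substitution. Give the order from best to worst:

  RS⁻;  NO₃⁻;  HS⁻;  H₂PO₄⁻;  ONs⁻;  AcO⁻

ONs⁻ > NO₃⁻ > H₂PO₄⁻ > AcO⁻ > HS⁻ > RS⁻

The more stable X⁻ (or X) is on its own — i.e. the weaker a base it is — the better a leaving group it makes.
ONs⁻: pKₐ(p-O₂NC₆H₄SO₃H) ≈ -3.5 — p-nitro group further stabilises the sulfonate
NO₃⁻: pKₐ(HNO₃) ≈ -1.3
H₂PO₄⁻: pKₐ(H₃PO₄) ≈ 2.1 — moderate base; biological leaving group after further activation
AcO⁻: pKₐ(CH₃COOH) ≈ 4.8 — resonance-stabilised but still a weak base
HS⁻: pKₐ(H₂S) ≈ 7
RS⁻: pKₐ(RSH (a thiol)) ≈ 10.5 — moderately basic; rarely leaves without activation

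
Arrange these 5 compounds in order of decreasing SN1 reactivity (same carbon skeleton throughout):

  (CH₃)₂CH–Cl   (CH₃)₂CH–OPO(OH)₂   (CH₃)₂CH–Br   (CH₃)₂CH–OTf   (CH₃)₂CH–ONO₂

Same R in every case — rank the leaving groups.
Rank by basicity of the departing species: weakest base leaves most easily.
(CH₃)₂CH–OTf loses OTf⁻: pKₐ(CF₃SO₃H (triflic acid)) ≈ -14
(CH₃)₂CH–Br loses Br⁻: pKₐ(HBr) ≈ -9
(CH₃)₂CH–Cl loses Cl⁻: pKₐ(HCl) ≈ -7
(CH₃)₂CH–ONO₂ loses NO₃⁻: pKₐ(HNO₃) ≈ -1.3
(CH₃)₂CH–OPO(OH)₂ loses H₂PO₄⁻: pKₐ(H₃PO₄) ≈ 2.1

(CH₃)₂CH–OTf > (CH₃)₂CH–Br > (CH₃)₂CH–Cl > (CH₃)₂CH–ONO₂ > (CH₃)₂CH–OPO(OH)₂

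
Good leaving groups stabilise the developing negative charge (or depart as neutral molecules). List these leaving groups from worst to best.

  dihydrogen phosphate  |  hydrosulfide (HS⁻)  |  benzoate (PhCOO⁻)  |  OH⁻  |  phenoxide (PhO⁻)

The more stable X⁻ (or X) is on its own — i.e. the weaker a base it is — the better a leaving group it makes.
dihydrogen phosphate: pKₐ(H₃PO₄) ≈ 2.1
benzoate (PhCOO⁻): pKₐ(C₆H₅COOH) ≈ 4.2 — aryl carboxylate
hydrosulfide (HS⁻): pKₐ(H₂S) ≈ 7
phenoxide (PhO⁻): pKₐ(C₆H₅OH (phenol)) ≈ 10 — resonance into the ring helps, but still a poor LG
OH⁻: pKₐ(H₂O) ≈ 15.7 — strong base; essentially never leaves without prior activation
Listed from poorest to best leaving group as asked.

OH⁻ < phenoxide (PhO⁻) < hydrosulfide (HS⁻) < benzoate (PhCOO⁻) < dihydrogen phosphate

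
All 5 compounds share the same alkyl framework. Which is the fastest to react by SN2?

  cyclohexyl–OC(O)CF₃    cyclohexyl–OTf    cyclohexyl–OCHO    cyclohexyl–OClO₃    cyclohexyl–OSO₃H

cyclohexyl–OTf

With the same alkyl group throughout, only the leaving group differentiates the rates.
Leaving-group ability tracks the stability of the departed species; conjugate-acid pKₐ is the usual yardstick (lower pKₐ → better LG).
cyclohexyl–OTf loses OTf⁻: pKₐ(CF₃SO₃H (triflic acid)) ≈ -14
cyclohexyl–OClO₃ loses ClO₄⁻: pKₐ(HClO₄) ≈ -10
cyclohexyl–OSO₃H loses HSO₄⁻: pKₐ(H₂SO₄) ≈ -3
cyclohexyl–OC(O)CF₃ loses CF₃COO⁻: pKₐ(CF₃COOH) ≈ 0.2
cyclohexyl–OCHO loses HCOO⁻: pKₐ(HCOOH) ≈ 3.8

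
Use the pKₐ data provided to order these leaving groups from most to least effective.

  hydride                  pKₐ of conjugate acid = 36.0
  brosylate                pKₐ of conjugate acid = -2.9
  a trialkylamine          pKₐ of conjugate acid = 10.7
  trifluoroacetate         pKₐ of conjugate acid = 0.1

brosylate > trifluoroacetate > a trialkylamine > hydride

Lower conjugate-acid pKₐ ⇒ weaker base ⇒ better leaving group.
Sorting by the given values: brosylate (-2.9), trifluoroacetate (0.1), a trialkylamine (10.7), hydride (36.0).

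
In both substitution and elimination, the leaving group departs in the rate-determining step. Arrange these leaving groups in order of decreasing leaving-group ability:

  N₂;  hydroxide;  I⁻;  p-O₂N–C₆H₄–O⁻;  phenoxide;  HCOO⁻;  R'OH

N₂ > I⁻ > R'OH > HCOO⁻ > p-O₂N–C₆H₄–O⁻ > phenoxide > hydroxide

The more stable X⁻ (or X) is on its own — i.e. the weaker a base it is — the better a leaving group it makes.
N₂: no meaningful conjugate acid; N₂ departs as an exceptionally stable neutral molecule
I⁻: pKₐ(HI) ≈ -10
R'OH: pKₐ(R'OH₂⁺) ≈ -2.4 — neutral; leaves from a protonated ether (an oxonium ion, R–O(H)R'⁺)
HCOO⁻: pKₐ(HCOOH) ≈ 3.8 — resonance-stabilised carboxylate
p-O₂N–C₆H₄–O⁻: pKₐ(p-nitrophenol) ≈ 7.2
phenoxide: pKₐ(C₆H₅OH (phenol)) ≈ 10 — resonance into the ring helps, but still a poor LG
hydroxide: pKₐ(H₂O) ≈ 15.7 — strong base; essentially never leaves without prior activation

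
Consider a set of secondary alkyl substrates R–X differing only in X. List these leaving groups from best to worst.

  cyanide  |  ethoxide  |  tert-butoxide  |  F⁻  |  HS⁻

F⁻: pKₐ(HF) ≈ 3.2
HS⁻: pKₐ(H₂S) ≈ 7
cyanide: pKₐ(HCN) ≈ 9.2
ethoxide: pKₐ(CH₃CH₂OH) ≈ 16
tert-butoxide: pKₐ(t-BuOH) ≈ 18

F⁻ > HS⁻ > cyanide > ethoxide > tert-butoxide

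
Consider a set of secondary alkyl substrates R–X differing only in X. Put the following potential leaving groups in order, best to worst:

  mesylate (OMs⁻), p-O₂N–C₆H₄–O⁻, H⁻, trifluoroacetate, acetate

mesylate (OMs⁻): pKₐ(CH₃SO₃H (MsOH)) ≈ -1.9 — resonance-delocalised alkanesulfonate
trifluoroacetate: pKₐ(CF₃COOH) ≈ 0.2
acetate: pKₐ(CH₃COOH) ≈ 4.8
p-O₂N–C₆H₄–O⁻: pKₐ(p-nitrophenol) ≈ 7.2
H⁻: pKₐ(H₂) ≈ 36

mesylate (OMs⁻) > trifluoroacetate > acetate > p-O₂N–C₆H₄–O⁻ > H⁻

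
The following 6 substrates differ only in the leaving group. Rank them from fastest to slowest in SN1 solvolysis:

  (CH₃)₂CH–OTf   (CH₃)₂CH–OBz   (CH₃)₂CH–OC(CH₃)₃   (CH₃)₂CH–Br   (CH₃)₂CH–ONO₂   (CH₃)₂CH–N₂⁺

Identical carbon frameworks mean the comparison reduces to leaving-group quality.
The more stable X⁻ (or X) is on its own — i.e. the weaker a base it is — the better a leaving group it makes.
(CH₃)₂CH–N₂⁺ loses N₂: no meaningful conjugate acid; N₂ departs as an exceptionally stable neutral molecule
(CH₃)₂CH–OTf loses OTf⁻: pKₐ(CF₃SO₃H (triflic acid)) ≈ -14
(CH₃)₂CH–Br loses Br⁻: pKₐ(HBr) ≈ -9
(CH₃)₂CH–ONO₂ loses NO₃⁻: pKₐ(HNO₃) ≈ -1.3
(CH₃)₂CH–OBz loses PhCOO⁻: pKₐ(C₆H₅COOH) ≈ 4.2
(CH₃)₂CH–OC(CH₃)₃ loses (CH₃)₃CO⁻: pKₐ(t-BuOH) ≈ 18

(CH₃)₂CH–N₂⁺ > (CH₃)₂CH–OTf > (CH₃)₂CH–Br > (CH₃)₂CH–ONO₂ > (CH₃)₂CH–OBz > (CH₃)₂CH–OC(CH₃)₃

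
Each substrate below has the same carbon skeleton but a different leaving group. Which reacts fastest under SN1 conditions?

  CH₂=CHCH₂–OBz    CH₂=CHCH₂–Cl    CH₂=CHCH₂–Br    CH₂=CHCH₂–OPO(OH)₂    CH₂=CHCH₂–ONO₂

Same R in every case — rank the leaving groups.
Rank by basicity of the departing species: weakest base leaves most easily.
CH₂=CHCH₂–Br loses Br⁻: pKₐ(HBr) ≈ -9
CH₂=CHCH₂–Cl loses Cl⁻: pKₐ(HCl) ≈ -7
CH₂=CHCH₂–ONO₂ loses NO₃⁻: pKₐ(HNO₃) ≈ -1.3
CH₂=CHCH₂–OPO(OH)₂ loses H₂PO₄⁻: pKₐ(H₃PO₄) ≈ 2.1
CH₂=CHCH₂–OBz loses PhCOO⁻: pKₐ(C₆H₅COOH) ≈ 4.2

CH₂=CHCH₂–Br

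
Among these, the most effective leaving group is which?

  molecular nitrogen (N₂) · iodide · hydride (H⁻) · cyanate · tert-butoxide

molecular nitrogen (N₂): no meaningful conjugate acid; N₂ departs as an exceptionally stable neutral molecule
iodide: pKₐ(HI) ≈ -10
cyanate: pKₐ(HOCN) ≈ 3.5
tert-butoxide: pKₐ(t-BuOH) ≈ 18
hydride (H⁻): pKₐ(H₂) ≈ 36

molecular nitrogen (N₂)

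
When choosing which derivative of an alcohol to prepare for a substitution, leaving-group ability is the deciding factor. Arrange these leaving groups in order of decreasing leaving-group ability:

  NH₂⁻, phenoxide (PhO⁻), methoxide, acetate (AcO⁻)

acetate (AcO⁻) > phenoxide (PhO⁻) > methoxide > NH₂⁻

acetate (AcO⁻): pKₐ(CH₃COOH) ≈ 4.8
phenoxide (PhO⁻): pKₐ(C₆H₅OH (phenol)) ≈ 10
methoxide: pKₐ(CH₃OH) ≈ 15.5
NH₂⁻: pKₐ(NH₃) ≈ 38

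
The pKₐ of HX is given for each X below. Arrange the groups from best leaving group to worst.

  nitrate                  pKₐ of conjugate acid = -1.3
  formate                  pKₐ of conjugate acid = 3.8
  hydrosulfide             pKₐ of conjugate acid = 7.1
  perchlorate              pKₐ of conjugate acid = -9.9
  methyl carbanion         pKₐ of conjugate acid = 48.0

Lower conjugate-acid pKₐ ⇒ weaker base ⇒ better leaving group.
Sorting by the given values: perchlorate (-9.9), nitrate (-1.3), formate (3.8), hydrosulfide (7.1), methyl carbanion (48.0).

perchlorate > nitrate > formate > hydrosulfide > methyl carbanion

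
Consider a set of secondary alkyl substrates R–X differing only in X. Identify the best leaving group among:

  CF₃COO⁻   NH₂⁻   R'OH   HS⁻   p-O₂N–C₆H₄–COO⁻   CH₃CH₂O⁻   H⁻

R'OH

R'OH: pKₐ(R'OH₂⁺) ≈ -2.4
CF₃COO⁻: pKₐ(CF₃COOH) ≈ 0.2
p-O₂N–C₆H₄–COO⁻: pKₐ(p-nitrobenzoic acid) ≈ 3.4
HS⁻: pKₐ(H₂S) ≈ 7
CH₃CH₂O⁻: pKₐ(CH₃CH₂OH) ≈ 16
H⁻: pKₐ(H₂) ≈ 36
NH₂⁻: pKₐ(NH₃) ≈ 38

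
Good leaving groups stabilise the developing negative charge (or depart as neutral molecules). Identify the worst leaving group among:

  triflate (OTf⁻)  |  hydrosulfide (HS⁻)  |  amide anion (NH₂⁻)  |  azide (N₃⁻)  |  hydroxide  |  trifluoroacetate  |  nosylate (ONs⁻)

amide anion (NH₂⁻)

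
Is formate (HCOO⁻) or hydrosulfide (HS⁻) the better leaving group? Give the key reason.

formate (HCOO⁻) is the better leaving group.
pKₐ(HCOOH) ≈ 3.8 versus pKₐ(H₂S) ≈ 7: formate (HCOO⁻) is the much weaker base.
Resonance-stabilised carboxylate.

formate (HCOO⁻)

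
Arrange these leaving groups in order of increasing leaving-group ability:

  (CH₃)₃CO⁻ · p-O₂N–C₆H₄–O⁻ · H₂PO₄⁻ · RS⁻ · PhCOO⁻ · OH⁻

H₂PO₄⁻: pKₐ(H₃PO₄) ≈ 2.1
PhCOO⁻: pKₐ(C₆H₅COOH) ≈ 4.2
p-O₂N–C₆H₄–O⁻: pKₐ(p-nitrophenol) ≈ 7.2
RS⁻: pKₐ(RSH (a thiol)) ≈ 10.5
OH⁻: pKₐ(H₂O) ≈ 15.7
(CH₃)₃CO⁻: pKₐ(t-BuOH) ≈ 18
Reversing gives the worst-to-best order requested.

(CH₃)₃CO⁻ < OH⁻ < RS⁻ < p-O₂N–C₆H₄–O⁻ < PhCOO⁻ < H₂PO₄⁻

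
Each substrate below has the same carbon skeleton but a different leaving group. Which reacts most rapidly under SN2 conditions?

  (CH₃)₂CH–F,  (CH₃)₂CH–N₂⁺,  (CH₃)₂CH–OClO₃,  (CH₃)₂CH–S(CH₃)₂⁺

(CH₃)₂CH–N₂⁺

With the same alkyl group throughout, only the leaving group differentiates the rates.
A good leaving group is a weak base: the lower the pKₐ of its conjugate acid, the more readily it departs.
(CH₃)₂CH–N₂⁺ loses N₂: no meaningful conjugate acid; N₂ departs as an exceptionally stable neutral molecule
(CH₃)₂CH–OClO₃ loses ClO₄⁻: pKₐ(HClO₄) ≈ -10
(CH₃)₂CH–S(CH₃)₂⁺ loses SR'₂: pKₐ(R'₂SH⁺) ≈ -7
(CH₃)₂CH–F loses F⁻: pKₐ(HF) ≈ 3.2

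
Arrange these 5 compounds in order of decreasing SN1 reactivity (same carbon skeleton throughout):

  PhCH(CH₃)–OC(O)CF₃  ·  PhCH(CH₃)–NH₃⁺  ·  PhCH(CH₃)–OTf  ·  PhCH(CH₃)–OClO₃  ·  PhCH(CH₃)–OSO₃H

PhCH(CH₃)–OTf > PhCH(CH₃)–OClO₃ > PhCH(CH₃)–OSO₃H > PhCH(CH₃)–OC(O)CF₃ > PhCH(CH₃)–NH₃⁺

The skeletons are identical, so relative rate is governed entirely by leaving-group ability.
Leaving-group ability tracks the stability of the departed species; conjugate-acid pKₐ is the usual yardstick (lower pKₐ → better LG).
PhCH(CH₃)–OTf loses OTf⁻: pKₐ(CF₃SO₃H (triflic acid)) ≈ -14
PhCH(CH₃)–OClO₃ loses ClO₄⁻: pKₐ(HClO₄) ≈ -10
PhCH(CH₃)–OSO₃H loses HSO₄⁻: pKₐ(H₂SO₄) ≈ -3
PhCH(CH₃)–OC(O)CF₃ loses CF₃COO⁻: pKₐ(CF₃COOH) ≈ 0.2
PhCH(CH₃)–NH₃⁺ loses NH₃: pKₐ(NH₄⁺) ≈ 9.2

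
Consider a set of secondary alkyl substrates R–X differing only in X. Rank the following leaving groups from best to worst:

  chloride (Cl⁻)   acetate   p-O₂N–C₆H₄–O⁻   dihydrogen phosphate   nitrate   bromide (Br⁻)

Leaving-group ability tracks the stability of the departed species; conjugate-acid pKₐ is the usual yardstick (lower pKₐ → better LG).
bromide (Br⁻): pKₐ(HBr) ≈ -9 — weak base; good leaving group
chloride (Cl⁻): pKₐ(HCl) ≈ -7 — moderately weak base
nitrate: pKₐ(HNO₃) ≈ -1.3 — resonance-delocalised over three oxygens
dihydrogen phosphate: pKₐ(H₃PO₄) ≈ 2.1 — moderate base; biological leaving group after further activation
acetate: pKₐ(CH₃COOH) ≈ 4.8
p-O₂N–C₆H₄–O⁻: pKₐ(p-nitrophenol) ≈ 7.2

bromide (Br⁻) > chloride (Cl⁻) > nitrate > dihydrogen phosphate > acetate > p-O₂N–C₆H₄–O⁻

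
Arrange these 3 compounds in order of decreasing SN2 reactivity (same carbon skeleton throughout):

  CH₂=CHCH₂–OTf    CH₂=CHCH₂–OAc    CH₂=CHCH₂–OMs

The skeletons are identical, so relative rate is governed entirely by leaving-group ability.
A good leaving group is a weak base: the lower the pKₐ of its conjugate acid, the more readily it departs.
CH₂=CHCH₂–OTf loses OTf⁻: pKₐ(CF₃SO₃H (triflic acid)) ≈ -14
CH₂=CHCH₂–OMs loses OMs⁻: pKₐ(CH₃SO₃H (MsOH)) ≈ -1.9
CH₂=CHCH₂–OAc loses AcO⁻: pKₐ(CH₃COOH) ≈ 4.8

CH₂=CHCH₂–OTf > CH₂=CHCH₂–OMs > CH₂=CHCH₂–OAc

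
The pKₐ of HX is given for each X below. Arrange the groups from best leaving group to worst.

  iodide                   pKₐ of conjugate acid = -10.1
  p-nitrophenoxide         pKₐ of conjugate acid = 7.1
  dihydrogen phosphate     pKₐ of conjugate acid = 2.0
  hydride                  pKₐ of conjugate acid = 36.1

iodide > dihydrogen phosphate > p-nitrophenoxide > hydride

Lower conjugate-acid pKₐ ⇒ weaker base ⇒ better leaving group.
Sorting by the given values: iodide (-10.1), dihydrogen phosphate (2.0), p-nitrophenoxide (7.1), hydride (36.1).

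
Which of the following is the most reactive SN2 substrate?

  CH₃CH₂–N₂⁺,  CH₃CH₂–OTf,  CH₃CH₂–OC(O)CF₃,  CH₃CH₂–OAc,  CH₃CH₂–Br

CH₃CH₂–N₂⁺

The skeletons are identical, so relative rate is governed entirely by leaving-group ability.
Leaving-group ability tracks the stability of the departed species; conjugate-acid pKₐ is the usual yardstick (lower pKₐ → better LG).
CH₃CH₂–N₂⁺ loses N₂: no meaningful conjugate acid; N₂ departs as an exceptionally stable neutral molecule
CH₃CH₂–OTf loses OTf⁻: pKₐ(CF₃SO₃H (triflic acid)) ≈ -14
CH₃CH₂–Br loses Br⁻: pKₐ(HBr) ≈ -9
CH₃CH₂–OC(O)CF₃ loses CF₃COO⁻: pKₐ(CF₃COOH) ≈ 0.2
CH₃CH₂–OAc loses AcO⁻: pKₐ(CH₃COOH) ≈ 4.8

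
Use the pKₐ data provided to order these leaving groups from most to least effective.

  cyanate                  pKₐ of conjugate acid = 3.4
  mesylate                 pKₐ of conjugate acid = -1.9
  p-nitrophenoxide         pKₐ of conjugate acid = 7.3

mesylate > cyanate > p-nitrophenoxide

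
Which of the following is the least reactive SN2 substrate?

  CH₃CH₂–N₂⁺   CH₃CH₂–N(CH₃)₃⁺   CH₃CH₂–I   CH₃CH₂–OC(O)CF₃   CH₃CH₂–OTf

CH₃CH₂–N(CH₃)₃⁺

Same R in every case — rank the leaving groups.
A good leaving group is a weak base: the lower the pKₐ of its conjugate acid, the more readily it departs.
CH₃CH₂–N₂⁺ loses N₂: no meaningful conjugate acid; N₂ departs as an exceptionally stable neutral molecule
CH₃CH₂–OTf loses OTf⁻: pKₐ(CF₃SO₃H (triflic acid)) ≈ -14
CH₃CH₂–I loses I⁻: pKₐ(HI) ≈ -10
CH₃CH₂–OC(O)CF₃ loses CF₃COO⁻: pKₐ(CF₃COOH) ≈ 0.2
CH₃CH₂–N(CH₃)₃⁺ loses NR'₃: pKₐ(R'₃NH⁺) ≈ 10.7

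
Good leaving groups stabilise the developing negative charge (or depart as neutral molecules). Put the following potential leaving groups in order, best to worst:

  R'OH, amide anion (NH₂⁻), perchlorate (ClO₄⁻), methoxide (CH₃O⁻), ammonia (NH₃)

perchlorate (ClO₄⁻) > R'OH > ammonia (NH₃) > methoxide (CH₃O⁻) > amide anion (NH₂⁻)

perchlorate (ClO₄⁻): pKₐ(HClO₄) ≈ -10 — extremely weak base; rarely used for safety reasons
R'OH: pKₐ(R'OH₂⁺) ≈ -2.4 — neutral; leaves from a protonated ether (an oxonium ion, R–O(H)R'⁺)
ammonia (NH₃): pKₐ(NH₄⁺) ≈ 9.2
methoxide (CH₃O⁻): pKₐ(CH₃OH) ≈ 15.5
amide anion (NH₂⁻): pKₐ(NH₃) ≈ 38 — extremely strong base; never a leaving group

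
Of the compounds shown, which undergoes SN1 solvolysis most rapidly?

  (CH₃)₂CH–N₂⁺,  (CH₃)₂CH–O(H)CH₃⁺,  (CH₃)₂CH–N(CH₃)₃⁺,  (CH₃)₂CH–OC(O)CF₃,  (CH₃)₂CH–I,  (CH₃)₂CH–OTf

(CH₃)₂CH–N₂⁺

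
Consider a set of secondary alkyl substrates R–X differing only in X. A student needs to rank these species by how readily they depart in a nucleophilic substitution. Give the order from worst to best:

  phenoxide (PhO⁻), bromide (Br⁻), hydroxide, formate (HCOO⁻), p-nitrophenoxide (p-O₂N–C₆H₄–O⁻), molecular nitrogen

hydroxide < phenoxide (PhO⁻) < p-nitrophenoxide (p-O₂N–C₆H₄–O⁻) < formate (HCOO⁻) < bromide (Br⁻) < molecular nitrogen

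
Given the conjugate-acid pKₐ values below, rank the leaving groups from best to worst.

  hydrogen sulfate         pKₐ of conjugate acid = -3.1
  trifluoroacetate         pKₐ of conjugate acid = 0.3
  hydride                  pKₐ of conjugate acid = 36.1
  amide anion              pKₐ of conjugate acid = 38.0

hydrogen sulfate > trifluoroacetate > hydride > amide anion

Lower conjugate-acid pKₐ ⇒ weaker base ⇒ better leaving group.
Sorting by the given values: hydrogen sulfate (-3.1), trifluoroacetate (0.3), hydride (36.1), amide anion (38.0).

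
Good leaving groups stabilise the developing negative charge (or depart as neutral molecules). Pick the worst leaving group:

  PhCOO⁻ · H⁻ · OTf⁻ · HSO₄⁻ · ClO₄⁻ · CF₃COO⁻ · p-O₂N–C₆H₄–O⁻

The more stable X⁻ (or X) is on its own — i.e. the weaker a base it is — the better a leaving group it makes.
OTf⁻: pKₐ(CF₃SO₃H (triflic acid)) ≈ -14
ClO₄⁻: pKₐ(HClO₄) ≈ -10
HSO₄⁻: pKₐ(H₂SO₄) ≈ -3
CF₃COO⁻: pKₐ(CF₃COOH) ≈ 0.2
PhCOO⁻: pKₐ(C₆H₅COOH) ≈ 4.2
p-O₂N–C₆H₄–O⁻: pKₐ(p-nitrophenol) ≈ 7.2
H⁻: pKₐ(H₂) ≈ 36

H⁻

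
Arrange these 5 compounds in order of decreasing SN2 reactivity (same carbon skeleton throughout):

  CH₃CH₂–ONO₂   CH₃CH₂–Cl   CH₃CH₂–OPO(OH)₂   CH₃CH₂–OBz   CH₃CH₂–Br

CH₃CH₂–Br > CH₃CH₂–Cl > CH₃CH₂–ONO₂ > CH₃CH₂–OPO(OH)₂ > CH₃CH₂–OBz

The skeletons are identical, so relative rate is governed entirely by leaving-group ability.
Leaving-group ability tracks the stability of the departed species; conjugate-acid pKₐ is the usual yardstick (lower pKₐ → better LG).
CH₃CH₂–Br loses Br⁻: pKₐ(HBr) ≈ -9
CH₃CH₂–Cl loses Cl⁻: pKₐ(HCl) ≈ -7
CH₃CH₂–ONO₂ loses NO₃⁻: pKₐ(HNO₃) ≈ -1.3
CH₃CH₂–OPO(OH)₂ loses H₂PO₄⁻: pKₐ(H₃PO₄) ≈ 2.1
CH₃CH₂–OBz loses PhCOO⁻: pKₐ(C₆H₅COOH) ≈ 4.2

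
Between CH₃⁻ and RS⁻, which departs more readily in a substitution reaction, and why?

RS⁻

RS⁻ is the better leaving group.
pKₐ(RSH (a thiol)) ≈ 10.5 versus pKₐ(CH₄) ≈ 48: RS⁻ is the much weaker base.
Moderately basic; rarely leaves without activation.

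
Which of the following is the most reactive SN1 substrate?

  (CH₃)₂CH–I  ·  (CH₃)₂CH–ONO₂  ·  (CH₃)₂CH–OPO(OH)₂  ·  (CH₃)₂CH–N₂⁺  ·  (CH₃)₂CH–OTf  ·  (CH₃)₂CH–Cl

Same R in every case — rank the leaving groups.
A good leaving group is a weak base: the lower the pKₐ of its conjugate acid, the more readily it departs.
(CH₃)₂CH–N₂⁺ loses N₂: no meaningful conjugate acid; N₂ departs as an exceptionally stable neutral molecule
(CH₃)₂CH–OTf loses OTf⁻: pKₐ(CF₃SO₃H (triflic acid)) ≈ -14
(CH₃)₂CH–I loses I⁻: pKₐ(HI) ≈ -10
(CH₃)₂CH–Cl loses Cl⁻: pKₐ(HCl) ≈ -7
(CH₃)₂CH–ONO₂ loses NO₃⁻: pKₐ(HNO₃) ≈ -1.3
(CH₃)₂CH–OPO(OH)₂ loses H₂PO₄⁻: pKₐ(H₃PO₄) ≈ 2.1

(CH₃)₂CH–N₂⁺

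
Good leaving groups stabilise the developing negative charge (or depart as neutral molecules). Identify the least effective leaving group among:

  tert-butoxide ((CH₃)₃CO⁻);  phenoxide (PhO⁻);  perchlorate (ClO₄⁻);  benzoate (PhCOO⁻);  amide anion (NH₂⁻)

A good leaving group is a weak base: the lower the pKₐ of its conjugate acid, the more readily it departs.
perchlorate (ClO₄⁻): pKₐ(HClO₄) ≈ -10
benzoate (PhCOO⁻): pKₐ(C₆H₅COOH) ≈ 4.2
phenoxide (PhO⁻): pKₐ(C₆H₅OH (phenol)) ≈ 10
tert-butoxide ((CH₃)₃CO⁻): pKₐ(t-BuOH) ≈ 18
amide anion (NH₂⁻): pKₐ(NH₃) ≈ 38

amide anion (NH₂⁻)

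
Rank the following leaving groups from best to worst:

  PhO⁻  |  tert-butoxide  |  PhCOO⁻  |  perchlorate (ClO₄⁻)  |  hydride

perchlorate (ClO₄⁻) > PhCOO⁻ > PhO⁻ > tert-butoxide > hydride

Rank by basicity of the departing species: weakest base leaves most easily.
perchlorate (ClO₄⁻): pKₐ(HClO₄) ≈ -10
PhCOO⁻: pKₐ(C₆H₅COOH) ≈ 4.2
PhO⁻: pKₐ(C₆H₅OH (phenol)) ≈ 10
tert-butoxide: pKₐ(t-BuOH) ≈ 18
hydride: pKₐ(H₂) ≈ 36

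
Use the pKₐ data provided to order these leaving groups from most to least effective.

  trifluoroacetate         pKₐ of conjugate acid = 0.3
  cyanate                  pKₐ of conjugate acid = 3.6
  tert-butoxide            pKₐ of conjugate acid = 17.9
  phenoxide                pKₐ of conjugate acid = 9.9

trifluoroacetate > cyanate > phenoxide > tert-butoxide

Lower conjugate-acid pKₐ ⇒ weaker base ⇒ better leaving group.
Sorting by the given values: trifluoroacetate (0.3), cyanate (3.6), phenoxide (9.9), tert-butoxide (17.9).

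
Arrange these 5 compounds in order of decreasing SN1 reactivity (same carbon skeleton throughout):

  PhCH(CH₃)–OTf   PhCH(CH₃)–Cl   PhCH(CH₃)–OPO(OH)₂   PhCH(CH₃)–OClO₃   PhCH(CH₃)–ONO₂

PhCH(CH₃)–OTf > PhCH(CH₃)–OClO₃ > PhCH(CH₃)–Cl > PhCH(CH₃)–ONO₂ > PhCH(CH₃)–OPO(OH)₂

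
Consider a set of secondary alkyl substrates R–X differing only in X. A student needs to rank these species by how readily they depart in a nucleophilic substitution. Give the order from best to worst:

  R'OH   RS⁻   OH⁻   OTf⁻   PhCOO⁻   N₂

A good leaving group is a weak base: the lower the pKₐ of its conjugate acid, the more readily it departs.
N₂: no meaningful conjugate acid; N₂ departs as an exceptionally stable neutral molecule
OTf⁻: pKₐ(CF₃SO₃H (triflic acid)) ≈ -14 — charge spread over three oxygens and a CF₃ group; the premier leaving group in synthesis
R'OH: pKₐ(R'OH₂⁺) ≈ -2.4 — neutral; leaves from a protonated ether (an oxonium ion, R–O(H)R'⁺)
PhCOO⁻: pKₐ(C₆H₅COOH) ≈ 4.2
RS⁻: pKₐ(RSH (a thiol)) ≈ 10.5 — moderately basic; rarely leaves without activation
OH⁻: pKₐ(H₂O) ≈ 15.7 — strong base; essentially never leaves without prior activation

N₂ > OTf⁻ > R'OH > PhCOO⁻ > RS⁻ > OH⁻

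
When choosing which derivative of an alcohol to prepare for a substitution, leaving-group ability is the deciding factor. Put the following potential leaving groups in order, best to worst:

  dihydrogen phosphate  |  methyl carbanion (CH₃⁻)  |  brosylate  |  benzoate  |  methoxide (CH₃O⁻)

The more stable X⁻ (or X) is on its own — i.e. the weaker a base it is — the better a leaving group it makes.
brosylate: pKₐ(p-BrC₆H₄SO₃H) ≈ -2.8
dihydrogen phosphate: pKₐ(H₃PO₄) ≈ 2.1
benzoate: pKₐ(C₆H₅COOH) ≈ 4.2
methoxide (CH₃O⁻): pKₐ(CH₃OH) ≈ 15.5
methyl carbanion (CH₃⁻): pKₐ(CH₄) ≈ 48

brosylate > dihydrogen phosphate > benzoate > methoxide (CH₃O⁻) > methyl carbanion (CH₃⁻)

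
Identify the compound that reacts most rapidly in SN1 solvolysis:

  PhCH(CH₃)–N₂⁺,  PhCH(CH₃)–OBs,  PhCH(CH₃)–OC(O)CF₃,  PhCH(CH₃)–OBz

PhCH(CH₃)–N₂⁺

Identical carbon frameworks mean the comparison reduces to leaving-group quality.
A good leaving group is a weak base: the lower the pKₐ of its conjugate acid, the more readily it departs.
PhCH(CH₃)–N₂⁺ loses N₂: no meaningful conjugate acid; N₂ departs as an exceptionally stable neutral molecule
PhCH(CH₃)–OBs loses OBs⁻: pKₐ(p-BrC₆H₄SO₃H) ≈ -2.8
PhCH(CH₃)–OC(O)CF₃ loses CF₃COO⁻: pKₐ(CF₃COOH) ≈ 0.2
PhCH(CH₃)–OBz loses PhCOO⁻: pKₐ(C₆H₅COOH) ≈ 4.2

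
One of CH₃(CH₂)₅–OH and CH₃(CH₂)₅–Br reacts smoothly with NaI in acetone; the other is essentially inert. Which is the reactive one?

From CH₃(CH₂)₅–OH the departing group would be OH⁻ (pKₐ(H₂O) ≈ 15.7). Strong base; essentially never leaves without prior activation.
From CH₃(CH₂)₅–Br the leaving group is Br⁻ (pKₐ(HBr) ≈ -9). Weak base; good leaving group.
(In practice CH₃(CH₂)₅–Br is made from CH₃(CH₂)₅–OH by treatment with PBr₃, replacing the hydroxyl with bromide.)

CH₃(CH₂)₅–Br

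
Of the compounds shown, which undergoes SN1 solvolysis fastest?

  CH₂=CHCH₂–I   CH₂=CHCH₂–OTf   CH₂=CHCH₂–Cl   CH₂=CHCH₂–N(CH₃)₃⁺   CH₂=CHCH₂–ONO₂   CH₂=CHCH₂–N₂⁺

CH₂=CHCH₂–N₂⁺

Same R in every case — rank the leaving groups.
A good leaving group is a weak base: the lower the pKₐ of its conjugate acid, the more readily it departs.
CH₂=CHCH₂–N₂⁺ loses N₂: no meaningful conjugate acid; N₂ departs as an exceptionally stable neutral molecule
CH₂=CHCH₂–OTf loses OTf⁻: pKₐ(CF₃SO₃H (triflic acid)) ≈ -14
CH₂=CHCH₂–I loses I⁻: pKₐ(HI) ≈ -10
CH₂=CHCH₂–Cl loses Cl⁻: pKₐ(HCl) ≈ -7
CH₂=CHCH₂–ONO₂ loses NO₃⁻: pKₐ(HNO₃) ≈ -1.3
CH₂=CHCH₂–N(CH₃)₃⁺ loses NR'₃: pKₐ(R'₃NH⁺) ≈ 10.7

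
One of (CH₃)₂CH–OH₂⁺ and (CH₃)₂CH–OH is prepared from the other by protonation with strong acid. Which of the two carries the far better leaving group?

(CH₃)₂CH–OH₂⁺

From (CH₃)₂CH–OH the departing group would be OH⁻ (pKₐ(H₂O) ≈ 15.7). Strong base; essentially never leaves without prior activation.
From (CH₃)₂CH–OH₂⁺ the leaving group is H₂O (pKₐ(H₃O⁺) ≈ -1.7). Neutral; leaves from a protonated alcohol (R–OH₂⁺).
Protonation with strong acid works by converting the leaving group from hydroxide to neutral water, making (CH₃)₂CH–OH₂⁺ enormously more reactive.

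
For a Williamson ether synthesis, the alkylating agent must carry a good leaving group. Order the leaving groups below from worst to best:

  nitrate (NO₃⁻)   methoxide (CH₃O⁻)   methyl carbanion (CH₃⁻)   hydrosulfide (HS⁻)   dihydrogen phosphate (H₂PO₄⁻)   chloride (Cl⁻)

Leaving-group ability tracks the stability of the departed species; conjugate-acid pKₐ is the usual yardstick (lower pKₐ → better LG).
chloride (Cl⁻): pKₐ(HCl) ≈ -7 — moderately weak base
nitrate (NO₃⁻): pKₐ(HNO₃) ≈ -1.3
dihydrogen phosphate (H₂PO₄⁻): pKₐ(H₃PO₄) ≈ 2.1 — moderate base; biological leaving group after further activation
hydrosulfide (HS⁻): pKₐ(H₂S) ≈ 7 — larger and more polarisable than the oxygen analogue
methoxide (CH₃O⁻): pKₐ(CH₃OH) ≈ 15.5 — strong base; alkoxides do not leave unassisted
methyl carbanion (CH₃⁻): pKₐ(CH₄) ≈ 48 — unstabilised carbanion; the worst conceivable leaving group
The question asks for worst first, so the sequence is read in increasing leaving-group ability.

methyl carbanion (CH₃⁻) < methoxide (CH₃O⁻) < hydrosulfide (HS⁻) < dihydrogen phosphate (H₂PO₄⁻) < nitrate (NO₃⁻) < chloride (Cl⁻)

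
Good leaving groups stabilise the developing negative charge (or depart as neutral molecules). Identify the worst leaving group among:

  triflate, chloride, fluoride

fluoride

Leaving-group ability tracks the stability of the departed species; conjugate-acid pKₐ is the usual yardstick (lower pKₐ → better LG).
triflate: pKₐ(CF₃SO₃H (triflic acid)) ≈ -14
chloride: pKₐ(HCl) ≈ -7
fluoride: pKₐ(HF) ≈ 3.2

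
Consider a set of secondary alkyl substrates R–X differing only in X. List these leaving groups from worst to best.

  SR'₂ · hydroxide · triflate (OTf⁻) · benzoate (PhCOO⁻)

hydroxide < benzoate (PhCOO⁻) < SR'₂ < triflate (OTf⁻)

triflate (OTf⁻): pKₐ(CF₃SO₃H (triflic acid)) ≈ -14 — charge spread over three oxygens and a CF₃ group; the premier leaving group in synthesis
SR'₂: pKₐ(R'₂SH⁺) ≈ -7 — neutral; leaves from a sulfonium salt (R–SR'₂⁺)
benzoate (PhCOO⁻): pKₐ(C₆H₅COOH) ≈ 4.2
hydroxide: pKₐ(H₂O) ≈ 15.7
The question asks for worst first, so the sequence is read in increasing leaving-group ability.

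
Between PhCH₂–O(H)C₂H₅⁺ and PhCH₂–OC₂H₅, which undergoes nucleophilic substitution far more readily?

PhCH₂–O(H)C₂H₅⁺

From PhCH₂–OC₂H₅ the departing group would be CH₃CH₂O⁻ (pKₐ(CH₃CH₂OH) ≈ 16). Strong base; alkoxides do not leave unassisted.
From PhCH₂–O(H)C₂H₅⁺ the leaving group is R'OH (pKₐ(R'OH₂⁺) ≈ -2.4). Neutral; leaves from a protonated ether (an oxonium ion, R–O(H)R'⁺).
(In practice PhCH₂–O(H)C₂H₅⁺ is made from PhCH₂–OC₂H₅ by protonation with concentrated HBr, allowing neutral ethanol, rather than ethoxide, to depart.)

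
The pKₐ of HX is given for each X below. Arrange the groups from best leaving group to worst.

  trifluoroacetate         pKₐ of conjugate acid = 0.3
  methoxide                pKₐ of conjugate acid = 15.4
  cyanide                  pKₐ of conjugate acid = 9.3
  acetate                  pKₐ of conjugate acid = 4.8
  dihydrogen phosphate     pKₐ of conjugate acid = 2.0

Lower conjugate-acid pKₐ ⇒ weaker base ⇒ better leaving group.
Sorting by the given values: trifluoroacetate (0.3), dihydrogen phosphate (2.0), acetate (4.8), cyanide (9.3), methoxide (15.4).

trifluoroacetate > dihydrogen phosphate > acetate > cyanide > methoxide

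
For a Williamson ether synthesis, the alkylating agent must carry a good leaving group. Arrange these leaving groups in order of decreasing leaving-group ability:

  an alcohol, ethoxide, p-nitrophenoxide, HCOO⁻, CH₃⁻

an alcohol > HCOO⁻ > p-nitrophenoxide > ethoxide > CH₃⁻

an alcohol: pKₐ(R'OH₂⁺) ≈ -2.4
HCOO⁻: pKₐ(HCOOH) ≈ 3.8
p-nitrophenoxide: pKₐ(p-nitrophenol) ≈ 7.2
ethoxide: pKₐ(CH₃CH₂OH) ≈ 16 — strong base; alkoxides do not leave unassisted
CH₃⁻: pKₐ(CH₄) ≈ 48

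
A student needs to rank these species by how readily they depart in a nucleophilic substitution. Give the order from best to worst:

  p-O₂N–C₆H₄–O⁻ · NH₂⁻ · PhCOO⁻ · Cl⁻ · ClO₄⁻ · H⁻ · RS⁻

ClO₄⁻: pKₐ(HClO₄) ≈ -10
Cl⁻: pKₐ(HCl) ≈ -7
PhCOO⁻: pKₐ(C₆H₅COOH) ≈ 4.2 — aryl carboxylate
p-O₂N–C₆H₄–O⁻: pKₐ(p-nitrophenol) ≈ 7.2 — nitro group delocalises the charge; the classic chromogenic LG
RS⁻: pKₐ(RSH (a thiol)) ≈ 10.5 — moderately basic; rarely leaves without activation
H⁻: pKₐ(H₂) ≈ 36 — extremely strong base; leaves only in special hydride-transfer contexts
NH₂⁻: pKₐ(NH₃) ≈ 38 — extremely strong base; never a leaving group

ClO₄⁻ > Cl⁻ > PhCOO⁻ > p-O₂N–C₆H₄–O⁻ > RS⁻ > H⁻ > NH₂⁻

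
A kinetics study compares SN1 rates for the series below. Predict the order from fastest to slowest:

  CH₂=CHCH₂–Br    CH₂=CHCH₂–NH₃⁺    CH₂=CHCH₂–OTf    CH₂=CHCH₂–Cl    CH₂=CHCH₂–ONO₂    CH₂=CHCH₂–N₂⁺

Identical carbon frameworks mean the comparison reduces to leaving-group quality.
Leaving-group ability tracks the stability of the departed species; conjugate-acid pKₐ is the usual yardstick (lower pKₐ → better LG).
CH₂=CHCH₂–N₂⁺ loses N₂: no meaningful conjugate acid; N₂ departs as an exceptionally stable neutral molecule
CH₂=CHCH₂–OTf loses OTf⁻: pKₐ(CF₃SO₃H (triflic acid)) ≈ -14
CH₂=CHCH₂–Br loses Br⁻: pKₐ(HBr) ≈ -9
CH₂=CHCH₂–Cl loses Cl⁻: pKₐ(HCl) ≈ -7
CH₂=CHCH₂–ONO₂ loses NO₃⁻: pKₐ(HNO₃) ≈ -1.3
CH₂=CHCH₂–NH₃⁺ loses NH₃: pKₐ(NH₄⁺) ≈ 9.2

CH₂=CHCH₂–N₂⁺ > CH₂=CHCH₂–OTf > CH₂=CHCH₂–Br > CH₂=CHCH₂–Cl > CH₂=CHCH₂–ONO₂ > CH₂=CHCH₂–NH₃⁺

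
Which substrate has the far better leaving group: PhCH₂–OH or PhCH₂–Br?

From PhCH₂–OH the departing group would be OH⁻ (pKₐ(H₂O) ≈ 15.7). Strong base; essentially never leaves without prior activation.
From PhCH₂–Br the leaving group is Br⁻ (pKₐ(HBr) ≈ -9). Weak base; good leaving group.
(In practice PhCH₂–Br is made from PhCH₂–OH by treatment with PBr₃, replacing the hydroxyl with bromide.)

PhCH₂–Br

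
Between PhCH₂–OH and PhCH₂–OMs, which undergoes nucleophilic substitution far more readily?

From PhCH₂–OH the departing group would be OH⁻ (pKₐ(H₂O) ≈ 15.7). Strong base; essentially never leaves without prior activation.
From PhCH₂–OMs the leaving group is OMs⁻ (pKₐ(CH₃SO₃H (MsOH)) ≈ -1.9). Resonance-delocalised alkanesulfonate.
(In practice PhCH₂–OMs is made from PhCH₂–OH by treatment with MsCl / Et₃N, converting the hydroxyl into a mesylate.)

PhCH₂–OMs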